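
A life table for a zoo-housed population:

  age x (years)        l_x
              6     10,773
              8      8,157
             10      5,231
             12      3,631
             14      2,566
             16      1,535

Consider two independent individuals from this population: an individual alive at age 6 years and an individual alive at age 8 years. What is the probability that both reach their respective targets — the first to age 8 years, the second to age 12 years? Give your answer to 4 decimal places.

p₁ = l_8/l_6 = 8,157/10,773 = 0.757171; p₂ = l_12/l_8 = 3,631/8,157 = 0.445139.
P(both) = p₁ × p₂ = 0.757171 × 0.445139 = 0.337046.

0.3370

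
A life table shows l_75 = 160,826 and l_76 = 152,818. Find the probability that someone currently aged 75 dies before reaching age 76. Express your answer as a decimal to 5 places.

P(die before 76 | alive at 75) = 1 − l_76/l_75 = 1 − 152,818/160,826 = (8,008)/160,826 = 0.049793.

0.04979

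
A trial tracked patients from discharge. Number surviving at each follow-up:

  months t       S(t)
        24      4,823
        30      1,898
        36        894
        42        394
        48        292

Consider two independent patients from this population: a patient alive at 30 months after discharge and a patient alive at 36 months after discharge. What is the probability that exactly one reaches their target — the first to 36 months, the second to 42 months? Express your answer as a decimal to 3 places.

0.497

p₁ = S(36)/S(30) = 894/1,898 = 0.471022; p₂ = S(42)/S(36) = 394/894 = 0.440716.
P(exactly one) = p₁(1−p₂) + (1−p₁)p₂ = 0.263435 + 0.233129 = 0.496564.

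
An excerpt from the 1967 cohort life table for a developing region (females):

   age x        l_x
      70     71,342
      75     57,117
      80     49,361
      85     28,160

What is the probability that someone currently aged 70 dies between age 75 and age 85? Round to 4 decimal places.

0.4059

This is the probability of reaching 75 but not 85, conditional on being alive at 70: (l_75 − l_85) / l_70.
= (57,117 − 28,160) / 71,342 = 28,957 / 71,342 = 0.405890.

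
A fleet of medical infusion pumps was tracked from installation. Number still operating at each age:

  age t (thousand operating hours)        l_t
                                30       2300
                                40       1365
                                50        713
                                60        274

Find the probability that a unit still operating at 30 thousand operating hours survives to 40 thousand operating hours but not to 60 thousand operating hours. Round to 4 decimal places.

This is the probability of reaching 40 but not 60, conditional on being operational at 30: (l_40 − l_60) / l_30.
= (1365 − 274) / 2300 = 1091 / 2300 = 0.474348.

0.4743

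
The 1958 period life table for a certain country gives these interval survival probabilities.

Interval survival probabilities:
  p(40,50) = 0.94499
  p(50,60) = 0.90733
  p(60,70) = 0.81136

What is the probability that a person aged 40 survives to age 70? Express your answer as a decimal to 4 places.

Chaining the interval survival probabilities: 0.94499 × 0.90733 × 0.81136.
= 0.695674.

0.6957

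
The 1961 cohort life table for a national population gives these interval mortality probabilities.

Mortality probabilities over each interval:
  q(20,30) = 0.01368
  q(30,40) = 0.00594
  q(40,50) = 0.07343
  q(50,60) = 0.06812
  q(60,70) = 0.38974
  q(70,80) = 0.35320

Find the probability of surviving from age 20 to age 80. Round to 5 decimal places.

Survival from 20 to 80 is the product of surviving each interval: (1 − 0.01368) × (1 − 0.00594) × (1 − 0.07343) × (1 − 0.06812) × (1 − 0.38974) × (1 − 0.35320).
= 0.98632 × 0.99406 × 0.92657 × 0.93188 × 0.61026 × 0.64680 = 0.334159.

0.33416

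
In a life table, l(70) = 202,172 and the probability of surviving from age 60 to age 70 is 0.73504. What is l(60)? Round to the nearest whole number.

275049

l(60) = l(70) / p = 202,172 / 0.73504 = 275049.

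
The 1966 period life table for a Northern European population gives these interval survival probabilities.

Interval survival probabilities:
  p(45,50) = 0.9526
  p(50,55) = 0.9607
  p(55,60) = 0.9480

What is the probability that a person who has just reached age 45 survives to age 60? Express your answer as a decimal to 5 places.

0.86757

P(survive 45→60) = 0.9526 × 0.9607 × 0.9480.
= 0.867574.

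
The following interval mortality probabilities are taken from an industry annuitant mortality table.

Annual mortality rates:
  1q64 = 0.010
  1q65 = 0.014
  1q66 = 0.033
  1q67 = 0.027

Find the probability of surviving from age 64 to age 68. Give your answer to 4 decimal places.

Chaining the interval survival probabilities: (1 − 0.010) × (1 − 0.014) × (1 − 0.033) × (1 − 0.027).
= 0.990 × 0.986 × 0.967 × 0.973 = 0.918441.

0.9184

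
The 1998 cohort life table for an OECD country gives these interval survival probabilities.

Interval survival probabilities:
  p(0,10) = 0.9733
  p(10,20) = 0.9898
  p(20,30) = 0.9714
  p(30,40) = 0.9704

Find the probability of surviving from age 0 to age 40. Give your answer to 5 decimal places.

0.90812

The overall survival probability is 0.9733 × 0.9898 × 0.9714 × 0.9704.
= 0.908120.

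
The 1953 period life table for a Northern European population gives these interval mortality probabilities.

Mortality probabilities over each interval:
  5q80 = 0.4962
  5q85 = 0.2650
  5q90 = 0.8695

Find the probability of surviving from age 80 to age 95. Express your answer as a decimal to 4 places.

Survival from 80 to 95 is the product of surviving each interval: (1 − 0.4962) × (1 − 0.2650) × (1 − 0.8695).
= 0.5038 × 0.7350 × 0.1305 = 0.048323.

0.0483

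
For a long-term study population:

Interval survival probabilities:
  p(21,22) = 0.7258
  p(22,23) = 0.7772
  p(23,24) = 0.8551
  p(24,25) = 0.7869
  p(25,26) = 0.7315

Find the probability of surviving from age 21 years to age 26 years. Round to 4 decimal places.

0.2777

Chaining the interval survival probabilities: 0.7258 × 0.7772 × 0.8551 × 0.7869 × 0.7315.
= 0.277652.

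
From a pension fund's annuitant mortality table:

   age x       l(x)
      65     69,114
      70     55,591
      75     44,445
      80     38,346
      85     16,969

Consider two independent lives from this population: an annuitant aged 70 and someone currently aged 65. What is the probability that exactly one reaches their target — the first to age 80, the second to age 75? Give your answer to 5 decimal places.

0.44569

p₁ = l(80)/l(70) = 38,346/55,591 = 0.689788; p₂ = l(75)/l(65) = 44,445/69,114 = 0.643068.
P(exactly one) = p₁(1−p₂) + (1−p₁)p₂ = 0.246207 + 0.199487 = 0.445695.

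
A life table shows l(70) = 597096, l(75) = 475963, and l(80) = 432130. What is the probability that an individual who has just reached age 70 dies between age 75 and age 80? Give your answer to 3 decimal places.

0.073

This is the probability of reaching 75 but not 80, conditional on being alive at 70: (l(75) − l(80)) / l(70).
= (475963 − 432130) / 597096 = 43833 / 597096 = 0.073410.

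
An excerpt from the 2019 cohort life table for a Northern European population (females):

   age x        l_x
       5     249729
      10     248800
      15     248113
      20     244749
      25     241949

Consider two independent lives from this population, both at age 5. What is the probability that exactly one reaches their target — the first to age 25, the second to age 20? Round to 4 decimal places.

p₁ = l_25/l_5 = 241949/249729 = 0.968846; p₂ = l_20/l_5 = 244749/249729 = 0.980058.
P(exactly one) = p₁(1−p₂) + (1−p₁)p₂ = 0.019321 + 0.030533 = 0.049853.

0.0499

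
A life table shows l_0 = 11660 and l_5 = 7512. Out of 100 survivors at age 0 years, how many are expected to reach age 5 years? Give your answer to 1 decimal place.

64.4

The relevant probability is 7512/11660 = 0.644254.
Expected number = 100 × 0.644254 = 64.4.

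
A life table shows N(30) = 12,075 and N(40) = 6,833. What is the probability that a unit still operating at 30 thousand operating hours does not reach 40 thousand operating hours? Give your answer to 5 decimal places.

P(fail before 40 | operational at 30) = 1 − N(40)/N(30) = 1 − 6,833/12,075 = (5,242)/12,075 = 0.434120.

0.43412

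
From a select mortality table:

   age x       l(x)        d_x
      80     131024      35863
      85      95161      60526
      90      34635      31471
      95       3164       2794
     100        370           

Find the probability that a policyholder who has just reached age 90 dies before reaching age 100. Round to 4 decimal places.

0.9893

P(die before 100 | alive at 90) = 1 − l(100)/l(90) = 1 − 370/34635 = (34265)/34635 = 0.989317.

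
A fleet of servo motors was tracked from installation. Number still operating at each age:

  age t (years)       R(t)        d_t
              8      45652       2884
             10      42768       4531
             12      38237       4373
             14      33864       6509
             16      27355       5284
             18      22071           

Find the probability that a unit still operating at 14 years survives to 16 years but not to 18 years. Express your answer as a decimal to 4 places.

This is the probability of reaching 16 but not 18, conditional on being operational at 14: (R(16) − R(18)) / R(14).
= (27355 − 22071) / 33864 = 5284 / 33864 = 0.156036.

0.1560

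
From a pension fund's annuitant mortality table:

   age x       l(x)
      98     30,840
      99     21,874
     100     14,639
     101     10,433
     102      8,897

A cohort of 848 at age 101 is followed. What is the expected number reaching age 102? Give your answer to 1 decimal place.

723.2

The relevant probability is 8,897/10,433 = 0.852775.
Expected number = 848 × 0.852775 = 723.2.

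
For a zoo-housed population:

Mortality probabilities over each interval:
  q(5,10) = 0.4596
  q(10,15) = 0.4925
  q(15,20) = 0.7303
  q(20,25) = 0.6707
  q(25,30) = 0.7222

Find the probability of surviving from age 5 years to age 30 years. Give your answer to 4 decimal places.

0.0068

Survival from 5 to 30 is the product of surviving each interval: (1 − 0.4596) × (1 − 0.4925) × (1 − 0.7303) × (1 − 0.6707) × (1 − 0.7222).
= 0.5404 × 0.5075 × 0.2697 × 0.3293 × 0.2778 = 0.006766.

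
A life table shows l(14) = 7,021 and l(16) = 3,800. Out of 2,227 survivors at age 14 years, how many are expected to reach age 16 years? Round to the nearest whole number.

1205

The relevant probability is 3,800/7,021 = 0.541233.
Expected number = 2,227 × 0.541233 = 1205.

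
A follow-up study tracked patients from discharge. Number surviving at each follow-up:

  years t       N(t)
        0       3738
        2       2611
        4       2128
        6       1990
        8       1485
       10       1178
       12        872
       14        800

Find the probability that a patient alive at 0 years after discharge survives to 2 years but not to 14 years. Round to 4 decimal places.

This is the probability of reaching 2 but not 14, conditional on being alive at 0: (N(2) − N(14)) / N(0).
= (2611 − 800) / 3738 = 1811 / 3738 = 0.484484.

0.4845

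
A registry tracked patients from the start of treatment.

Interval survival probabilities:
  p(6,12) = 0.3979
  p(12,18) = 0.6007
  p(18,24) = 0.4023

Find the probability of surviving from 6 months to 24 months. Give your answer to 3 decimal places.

0.096

Chaining the interval survival probabilities: 0.3979 × 0.6007 × 0.4023.
= 0.096157.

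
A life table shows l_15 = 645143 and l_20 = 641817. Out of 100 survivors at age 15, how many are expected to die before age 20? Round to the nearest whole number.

1

The relevant probability is 1 − 641817/645143 = 0.005155.
Expected number = 100 × 0.005155 = 1.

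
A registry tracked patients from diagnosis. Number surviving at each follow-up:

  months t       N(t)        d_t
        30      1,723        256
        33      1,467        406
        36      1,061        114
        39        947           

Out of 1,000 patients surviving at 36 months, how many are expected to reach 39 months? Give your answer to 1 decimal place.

The relevant probability is 947/1,061 = 0.892554.
Expected number = 1,000 × 0.892554 = 892.6.

892.6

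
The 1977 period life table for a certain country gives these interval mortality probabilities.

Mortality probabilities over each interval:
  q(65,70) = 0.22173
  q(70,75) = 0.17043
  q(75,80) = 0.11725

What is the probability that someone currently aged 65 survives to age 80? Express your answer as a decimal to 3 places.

The overall survival probability is (1 − 0.22173) × (1 − 0.17043) × (1 − 0.11725).
= 0.77827 × 0.82957 × 0.88275 = 0.569929.

0.570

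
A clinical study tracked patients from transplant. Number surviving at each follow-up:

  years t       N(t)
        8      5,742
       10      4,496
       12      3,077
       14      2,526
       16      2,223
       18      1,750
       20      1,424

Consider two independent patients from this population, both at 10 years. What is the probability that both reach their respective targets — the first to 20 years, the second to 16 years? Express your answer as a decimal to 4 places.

p₁ = N(20)/N(10) = 1,424/4,496 = 0.316726; p₂ = N(16)/N(10) = 2,223/4,496 = 0.494440.
P(both) = p₁ × p₂ = 0.316726 × 0.494440 = 0.156602.

0.1566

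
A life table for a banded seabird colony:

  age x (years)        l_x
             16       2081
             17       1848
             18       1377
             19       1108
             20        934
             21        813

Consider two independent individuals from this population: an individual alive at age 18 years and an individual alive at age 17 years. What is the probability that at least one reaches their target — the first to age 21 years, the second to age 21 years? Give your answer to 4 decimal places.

p₁ = l_21/l_18 = 813/1377 = 0.590414; p₂ = l_21/l_17 = 813/1848 = 0.439935.
P(at least one) = 1 − (1−p₁)(1−p₂) = 1 − 0.409586 × 0.560065 = 0.770605.

0.7706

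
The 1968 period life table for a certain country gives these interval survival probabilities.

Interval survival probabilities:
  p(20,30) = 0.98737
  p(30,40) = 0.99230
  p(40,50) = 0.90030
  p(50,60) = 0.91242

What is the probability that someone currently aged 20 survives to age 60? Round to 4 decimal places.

0.8048

Chaining the interval survival probabilities: 0.98737 × 0.99230 × 0.90030 × 0.91242.
= 0.804831.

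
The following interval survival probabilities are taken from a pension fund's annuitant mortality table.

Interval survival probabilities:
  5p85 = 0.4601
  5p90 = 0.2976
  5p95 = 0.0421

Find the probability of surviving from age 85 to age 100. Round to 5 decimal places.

The overall survival probability is 0.4601 × 0.2976 × 0.0421.
= 0.005765.

0.00576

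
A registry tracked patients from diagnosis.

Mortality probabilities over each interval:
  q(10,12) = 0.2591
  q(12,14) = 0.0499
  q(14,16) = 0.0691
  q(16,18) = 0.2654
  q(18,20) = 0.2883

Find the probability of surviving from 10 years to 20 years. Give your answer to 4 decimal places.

0.3426

P(survive 10→20) = (1 − 0.2591) × (1 − 0.0499) × (1 − 0.0691) × (1 − 0.2654) × (1 − 0.2883).
= 0.7409 × 0.9501 × 0.9309 × 0.7346 × 0.7117 = 0.342594.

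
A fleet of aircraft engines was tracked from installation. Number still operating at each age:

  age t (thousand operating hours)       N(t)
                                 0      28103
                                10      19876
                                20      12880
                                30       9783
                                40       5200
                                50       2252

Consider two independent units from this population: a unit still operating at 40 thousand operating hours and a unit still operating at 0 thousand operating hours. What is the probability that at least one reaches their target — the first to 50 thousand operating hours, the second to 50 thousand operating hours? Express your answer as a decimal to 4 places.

p₁ = N(50)/N(40) = 2252/5200 = 0.433077; p₂ = N(50)/N(0) = 2252/28103 = 0.080134.
P(at least one) = 1 − (1−p₁)(1−p₂) = 1 − 0.566923 × 0.919866 = 0.478507.

0.4785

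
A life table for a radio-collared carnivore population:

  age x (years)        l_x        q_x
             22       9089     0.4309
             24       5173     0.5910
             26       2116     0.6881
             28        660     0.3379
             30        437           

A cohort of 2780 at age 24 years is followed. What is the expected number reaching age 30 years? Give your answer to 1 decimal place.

The relevant probability is 437/5173 = 0.084477.
Expected number = 2780 × 0.084477 = 234.8.

234.8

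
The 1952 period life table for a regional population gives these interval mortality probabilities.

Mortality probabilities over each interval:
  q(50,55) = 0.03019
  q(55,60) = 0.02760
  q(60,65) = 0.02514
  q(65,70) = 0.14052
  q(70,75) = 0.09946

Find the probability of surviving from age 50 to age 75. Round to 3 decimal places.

0.712

P(survive 50→75) = (1 − 0.03019) × (1 − 0.02760) × (1 − 0.02514) × (1 − 0.14052) × (1 − 0.09946).
= 0.96981 × 0.97240 × 0.97486 × 0.85948 × 0.90054 = 0.711562.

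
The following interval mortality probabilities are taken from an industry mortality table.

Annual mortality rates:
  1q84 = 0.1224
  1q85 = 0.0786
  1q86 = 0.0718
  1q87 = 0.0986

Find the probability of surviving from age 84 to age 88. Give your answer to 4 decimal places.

Survival from 84 to 88 is the product of surviving each interval: (1 − 0.1224) × (1 − 0.0786) × (1 − 0.0718) × (1 − 0.0986).
= 0.8776 × 0.9214 × 0.9282 × 0.9014 = 0.676556.

0.6766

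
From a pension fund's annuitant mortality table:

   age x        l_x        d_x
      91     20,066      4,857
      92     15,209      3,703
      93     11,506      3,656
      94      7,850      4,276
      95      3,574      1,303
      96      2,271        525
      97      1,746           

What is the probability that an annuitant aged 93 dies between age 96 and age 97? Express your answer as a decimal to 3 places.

0.046

We want 3|1q93 = (l_96 − l_97)/l_93.
This is the probability of reaching 96 but not 97, conditional on being alive at 93: (l_96 − l_97) / l_93.
= (2,271 − 1,746) / 11,506 = 525 / 11,506 = 0.045628.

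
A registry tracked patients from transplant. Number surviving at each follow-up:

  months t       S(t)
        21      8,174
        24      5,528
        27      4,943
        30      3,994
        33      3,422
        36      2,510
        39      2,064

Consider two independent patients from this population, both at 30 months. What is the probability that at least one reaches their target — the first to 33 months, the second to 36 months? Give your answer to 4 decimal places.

0.9468

p₁ = S(33)/S(30) = 3,422/3,994 = 0.856785; p₂ = S(36)/S(30) = 2,510/3,994 = 0.628443.
P(at least one) = 1 − (1−p₁)(1−p₂) = 1 − 0.143215 × 0.371557 = 0.946787.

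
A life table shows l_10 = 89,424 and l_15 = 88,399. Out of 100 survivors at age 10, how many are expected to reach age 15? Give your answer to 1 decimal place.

98.9

The relevant probability is 88,399/89,424 = 0.988538.
Expected number = 100 × 0.988538 = 98.9.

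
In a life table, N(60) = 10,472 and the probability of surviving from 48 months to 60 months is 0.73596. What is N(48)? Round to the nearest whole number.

14229

N(48) = N(60) / p = 10,472 / 0.73596 = 14229.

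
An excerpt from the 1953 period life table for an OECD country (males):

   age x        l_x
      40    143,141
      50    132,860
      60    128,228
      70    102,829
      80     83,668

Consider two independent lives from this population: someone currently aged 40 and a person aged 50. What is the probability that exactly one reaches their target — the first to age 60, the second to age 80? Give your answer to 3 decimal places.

p₁ = l_60/l_40 = 128,228/143,141 = 0.895816; p₂ = l_80/l_50 = 83,668/132,860 = 0.629746.
P(exactly one) = p₁(1−p₂) + (1−p₁)p₂ = 0.331679 + 0.065609 = 0.397289.

0.397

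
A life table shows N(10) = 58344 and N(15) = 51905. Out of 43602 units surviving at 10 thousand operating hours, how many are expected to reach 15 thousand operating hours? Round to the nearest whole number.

38790

The relevant probability is 51905/58344 = 0.889637.
Expected number = 43602 × 0.889637 = 38790.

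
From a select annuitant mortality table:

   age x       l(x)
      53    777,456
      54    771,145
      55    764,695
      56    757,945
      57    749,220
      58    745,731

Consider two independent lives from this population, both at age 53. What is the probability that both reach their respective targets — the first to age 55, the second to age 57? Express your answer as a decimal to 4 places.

p₁ = l(55)/l(53) = 764,695/777,456 = 0.983586; p₂ = l(57)/l(53) = 749,220/777,456 = 0.963682.
P(both) = p₁ × p₂ = 0.983586 × 0.963682 = 0.947864.

0.9479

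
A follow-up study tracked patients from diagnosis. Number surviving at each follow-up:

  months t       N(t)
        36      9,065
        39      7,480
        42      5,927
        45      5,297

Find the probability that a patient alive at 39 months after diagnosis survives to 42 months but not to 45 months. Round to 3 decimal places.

0.084

This is the probability of reaching 42 but not 45, conditional on being alive at 39: (N(42) − N(45)) / N(39).
= (5,927 − 5,297) / 7,480 = 630 / 7,480 = 0.084225.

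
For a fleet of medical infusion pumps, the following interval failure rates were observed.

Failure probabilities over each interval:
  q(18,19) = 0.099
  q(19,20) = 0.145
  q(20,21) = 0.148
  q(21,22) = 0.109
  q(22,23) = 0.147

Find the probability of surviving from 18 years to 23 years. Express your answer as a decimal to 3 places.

0.499

P(survive 18→23) = (1 − 0.099) × (1 − 0.145) × (1 − 0.148) × (1 − 0.109) × (1 − 0.147).
= 0.901 × 0.855 × 0.852 × 0.891 × 0.853 = 0.498835.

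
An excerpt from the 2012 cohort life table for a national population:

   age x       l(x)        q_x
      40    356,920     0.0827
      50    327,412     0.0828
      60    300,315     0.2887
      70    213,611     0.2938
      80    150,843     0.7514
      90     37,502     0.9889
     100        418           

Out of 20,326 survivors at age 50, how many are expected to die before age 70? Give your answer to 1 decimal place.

7064.9

The relevant probability is 1 − 213,611/327,412 = 0.347577.
Expected number = 20,326 × 0.347577 = 7064.9.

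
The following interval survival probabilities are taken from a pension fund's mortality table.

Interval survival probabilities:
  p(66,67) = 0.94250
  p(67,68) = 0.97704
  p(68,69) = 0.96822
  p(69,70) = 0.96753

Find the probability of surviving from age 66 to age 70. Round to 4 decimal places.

Survival from 66 to 70 is the product of surviving each interval: 0.94250 × 0.97704 × 0.96822 × 0.96753.
= 0.862645.

0.8626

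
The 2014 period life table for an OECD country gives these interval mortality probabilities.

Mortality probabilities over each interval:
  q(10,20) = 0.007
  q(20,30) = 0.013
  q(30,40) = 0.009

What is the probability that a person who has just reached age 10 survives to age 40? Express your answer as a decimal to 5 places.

The overall survival probability is (1 − 0.007) × (1 − 0.013) × (1 − 0.009).
= 0.993 × 0.987 × 0.991 = 0.971270.

0.97127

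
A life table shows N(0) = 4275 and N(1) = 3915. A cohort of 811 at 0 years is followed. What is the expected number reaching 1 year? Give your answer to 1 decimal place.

742.7

The relevant probability is 3915/4275 = 0.915789.
Expected number = 811 × 0.915789 = 742.7.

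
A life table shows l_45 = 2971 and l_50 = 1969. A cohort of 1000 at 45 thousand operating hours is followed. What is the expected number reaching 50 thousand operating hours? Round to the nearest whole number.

663

The relevant probability is 1969/2971 = 0.662740.
Expected number = 1000 × 0.662740 = 663.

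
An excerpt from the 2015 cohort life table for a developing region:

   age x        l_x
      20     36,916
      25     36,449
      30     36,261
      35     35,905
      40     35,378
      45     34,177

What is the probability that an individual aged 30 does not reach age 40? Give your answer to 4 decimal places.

P(die before 40 | alive at 30) = 1 − l_40/l_30 = 1 − 35,378/36,261 = (883)/36,261 = 0.024351.

0.0244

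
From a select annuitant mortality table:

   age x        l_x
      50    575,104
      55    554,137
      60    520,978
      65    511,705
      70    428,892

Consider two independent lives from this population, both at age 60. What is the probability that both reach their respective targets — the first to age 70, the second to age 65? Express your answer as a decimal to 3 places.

p₁ = l_70/l_60 = 428,892/520,978 = 0.823244; p₂ = l_65/l_60 = 511,705/520,978 = 0.982201.
P(both) = p₁ × p₂ = 0.823244 × 0.982201 = 0.808591.

0.809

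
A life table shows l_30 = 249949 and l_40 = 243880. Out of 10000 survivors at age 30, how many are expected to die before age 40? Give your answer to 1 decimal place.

The relevant probability is 1 − 243880/249949 = 0.024281.
Expected number = 10000 × 0.024281 = 242.8.

242.8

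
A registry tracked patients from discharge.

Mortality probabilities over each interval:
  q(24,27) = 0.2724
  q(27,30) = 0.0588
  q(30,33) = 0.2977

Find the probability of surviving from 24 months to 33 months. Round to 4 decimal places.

Chaining the interval survival probabilities: (1 − 0.2724) × (1 − 0.0588) × (1 − 0.2977).
= 0.7276 × 0.9412 × 0.7023 = 0.480947.

0.4809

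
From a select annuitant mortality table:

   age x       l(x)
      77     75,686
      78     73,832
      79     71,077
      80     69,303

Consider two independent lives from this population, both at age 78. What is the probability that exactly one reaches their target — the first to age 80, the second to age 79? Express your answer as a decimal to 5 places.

p₁ = l(80)/l(78) = 69,303/73,832 = 0.938658; p₂ = l(79)/l(78) = 71,077/73,832 = 0.962686.
P(exactly one) = p₁(1−p₂) + (1−p₁)p₂ = 0.035025 + 0.059053 = 0.094078.

0.09408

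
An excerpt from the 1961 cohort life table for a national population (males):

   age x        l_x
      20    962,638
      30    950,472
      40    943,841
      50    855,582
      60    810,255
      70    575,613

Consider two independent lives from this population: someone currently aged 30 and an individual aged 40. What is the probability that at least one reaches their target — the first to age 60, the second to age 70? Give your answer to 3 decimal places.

0.942

p₁ = l_60/l_30 = 810,255/950,472 = 0.852476; p₂ = l_70/l_40 = 575,613/943,841 = 0.609862.
P(at least one) = 1 − (1−p₁)(1−p₂) = 1 − 0.147524 × 0.390138 = 0.942445.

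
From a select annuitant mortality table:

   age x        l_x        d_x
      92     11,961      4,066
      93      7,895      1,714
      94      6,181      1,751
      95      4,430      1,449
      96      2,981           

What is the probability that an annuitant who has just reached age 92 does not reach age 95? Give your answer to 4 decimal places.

0.6296

P(die before 95 | alive at 92) = 1 − l_95/l_92 = 1 − 4,430/11,961 = (7,531)/11,961 = 0.629630.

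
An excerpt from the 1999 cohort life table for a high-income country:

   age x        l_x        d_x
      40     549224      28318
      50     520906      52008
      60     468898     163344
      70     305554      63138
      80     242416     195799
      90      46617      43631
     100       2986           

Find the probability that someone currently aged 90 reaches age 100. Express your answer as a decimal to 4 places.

We want 10p90 = l_100/l_90.
The conditional survival probability is l_100/l_90 = 2986/46617 = 0.064054.

0.0641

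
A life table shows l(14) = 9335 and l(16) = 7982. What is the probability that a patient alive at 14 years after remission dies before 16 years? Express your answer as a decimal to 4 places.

0.1449

P(die before 16 | alive at 14) = 1 − l(16)/l(14) = 1 − 7982/9335 = (1353)/9335 = 0.144938.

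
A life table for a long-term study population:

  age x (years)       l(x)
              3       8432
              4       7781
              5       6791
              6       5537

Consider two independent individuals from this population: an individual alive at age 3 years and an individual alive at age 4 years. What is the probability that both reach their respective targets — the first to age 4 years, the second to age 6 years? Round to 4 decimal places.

p₁ = l(4)/l(3) = 7781/8432 = 0.922794; p₂ = l(6)/l(4) = 5537/7781 = 0.711605.
P(both) = p₁ × p₂ = 0.922794 × 0.711605 = 0.656665.

0.6567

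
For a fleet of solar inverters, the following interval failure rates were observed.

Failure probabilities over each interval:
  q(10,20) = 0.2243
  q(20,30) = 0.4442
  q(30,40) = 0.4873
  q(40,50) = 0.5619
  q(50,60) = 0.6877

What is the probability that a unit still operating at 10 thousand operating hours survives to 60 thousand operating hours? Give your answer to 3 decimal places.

0.030

Chaining the interval survival probabilities: (1 − 0.2243) × (1 − 0.4442) × (1 − 0.4873) × (1 − 0.5619) × (1 − 0.6877).
= 0.7757 × 0.5558 × 0.5127 × 0.4381 × 0.3123 = 0.030243.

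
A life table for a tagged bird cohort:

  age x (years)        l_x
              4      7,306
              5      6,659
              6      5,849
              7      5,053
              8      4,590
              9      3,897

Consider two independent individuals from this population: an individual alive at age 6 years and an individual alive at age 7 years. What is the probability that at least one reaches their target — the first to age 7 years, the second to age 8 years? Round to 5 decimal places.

p₁ = l_7/l_6 = 5,053/5,849 = 0.863908; p₂ = l_8/l_7 = 4,590/5,053 = 0.908371.
P(at least one) = 1 − (1−p₁)(1−p₂) = 1 − 0.136092 × 0.091629 = 0.987530.

0.98753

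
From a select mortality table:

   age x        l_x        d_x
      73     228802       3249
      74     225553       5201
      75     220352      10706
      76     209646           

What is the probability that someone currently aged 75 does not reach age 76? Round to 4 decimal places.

P(die before 76 | alive at 75) = 1 − l_76/l_75 = 1 − 209646/220352 = (10706)/220352 = 0.048586.

0.0486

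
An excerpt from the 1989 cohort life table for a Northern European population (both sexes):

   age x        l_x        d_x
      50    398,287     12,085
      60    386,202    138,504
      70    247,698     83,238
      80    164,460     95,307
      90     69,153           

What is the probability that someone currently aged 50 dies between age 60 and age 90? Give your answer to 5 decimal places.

0.79603

We want 10|30q50 = (l_60 − l_90)/l_50.
This is the probability of reaching 60 but not 90, conditional on being alive at 50: (l_60 − l_90) / l_50.
= (386,202 − 69,153) / 398,287 = 317,049 / 398,287 = 0.796032.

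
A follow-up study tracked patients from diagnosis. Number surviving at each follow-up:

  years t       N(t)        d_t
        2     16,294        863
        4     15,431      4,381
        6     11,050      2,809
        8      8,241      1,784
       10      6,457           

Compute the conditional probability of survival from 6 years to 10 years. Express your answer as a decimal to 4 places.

The conditional survival probability is N(10)/N(6) = 6,457/11,050 = 0.584344.

0.5843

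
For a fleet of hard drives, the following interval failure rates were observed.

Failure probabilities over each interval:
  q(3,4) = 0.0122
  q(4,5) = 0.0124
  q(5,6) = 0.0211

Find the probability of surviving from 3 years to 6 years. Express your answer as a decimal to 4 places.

Chaining the interval survival probabilities: (1 − 0.0122) × (1 − 0.0124) × (1 − 0.0211).
= 0.9878 × 0.9876 × 0.9789 = 0.954967.

0.9550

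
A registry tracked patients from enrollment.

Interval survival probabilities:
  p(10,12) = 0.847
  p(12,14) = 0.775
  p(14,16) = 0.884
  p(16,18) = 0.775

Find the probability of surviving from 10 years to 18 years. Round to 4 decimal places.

Chaining the interval survival probabilities: 0.847 × 0.775 × 0.884 × 0.775.
= 0.449717.

0.4497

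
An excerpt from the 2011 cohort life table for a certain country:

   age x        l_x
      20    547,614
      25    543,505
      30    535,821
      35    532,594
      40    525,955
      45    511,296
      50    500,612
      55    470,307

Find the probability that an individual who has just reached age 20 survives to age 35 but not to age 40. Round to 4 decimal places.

0.0121

This is the probability of reaching 35 but not 40, conditional on being alive at 20: (l_35 − l_40) / l_20.
= (532,594 − 525,955) / 547,614 = 6,639 / 547,614 = 0.012124.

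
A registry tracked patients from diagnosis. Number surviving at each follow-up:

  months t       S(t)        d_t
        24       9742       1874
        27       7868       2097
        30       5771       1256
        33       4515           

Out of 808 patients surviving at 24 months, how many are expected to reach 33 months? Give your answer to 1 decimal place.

The relevant probability is 4515/9742 = 0.463457.
Expected number = 808 × 0.463457 = 374.5.

374.5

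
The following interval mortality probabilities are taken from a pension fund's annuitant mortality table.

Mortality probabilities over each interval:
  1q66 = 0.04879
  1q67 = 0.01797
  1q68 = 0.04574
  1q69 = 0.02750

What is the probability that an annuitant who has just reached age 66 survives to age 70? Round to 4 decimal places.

0.8669

Chaining the interval survival probabilities: (1 − 0.04879) × (1 − 0.01797) × (1 − 0.04574) × (1 − 0.02750).
= 0.95121 × 0.98203 × 0.95426 × 0.97250 = 0.866877.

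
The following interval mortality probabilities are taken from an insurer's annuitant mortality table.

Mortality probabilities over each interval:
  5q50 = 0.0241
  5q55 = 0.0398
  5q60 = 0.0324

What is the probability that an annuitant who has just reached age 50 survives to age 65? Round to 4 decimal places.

15p50 = (1 − 0.0241) × (1 − 0.0398) × (1 − 0.0324).
= 0.9759 × 0.9602 × 0.9676 = 0.906698.

0.9067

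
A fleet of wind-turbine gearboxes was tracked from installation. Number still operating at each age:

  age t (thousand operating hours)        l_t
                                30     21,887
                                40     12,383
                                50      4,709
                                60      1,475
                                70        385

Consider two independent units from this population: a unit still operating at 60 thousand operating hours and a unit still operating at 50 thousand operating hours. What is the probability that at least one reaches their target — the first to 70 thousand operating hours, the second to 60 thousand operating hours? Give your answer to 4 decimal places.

0.4925

p₁ = l_70/l_60 = 385/1,475 = 0.261017; p₂ = l_60/l_50 = 1,475/4,709 = 0.313230.
P(at least one) = 1 − (1−p₁)(1−p₂) = 1 − 0.738983 × 0.686770 = 0.492489.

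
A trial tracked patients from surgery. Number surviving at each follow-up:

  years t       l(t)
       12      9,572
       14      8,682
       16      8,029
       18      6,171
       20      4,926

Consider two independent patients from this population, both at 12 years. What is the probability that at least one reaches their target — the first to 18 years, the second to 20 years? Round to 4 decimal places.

0.8275

p₁ = l(18)/l(12) = 6,171/9,572 = 0.644693; p₂ = l(20)/l(12) = 4,926/9,572 = 0.514626.
P(at least one) = 1 − (1−p₁)(1−p₂) = 1 − 0.355307 × 0.485374 = 0.827543.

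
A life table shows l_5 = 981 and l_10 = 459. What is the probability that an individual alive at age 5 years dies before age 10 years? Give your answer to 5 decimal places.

0.53211

P(die before 10 | alive at 5) = 1 − l_10/l_5 = 1 − 459/981 = (522)/981 = 0.532110.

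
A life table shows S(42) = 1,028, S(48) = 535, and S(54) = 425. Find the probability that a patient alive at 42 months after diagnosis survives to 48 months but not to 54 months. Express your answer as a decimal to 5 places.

0.10700

This is the probability of reaching 48 but not 54, conditional on being alive at 42: (S(48) − S(54)) / S(42).
= (535 − 425) / 1,028 = 110 / 1,028 = 0.107004.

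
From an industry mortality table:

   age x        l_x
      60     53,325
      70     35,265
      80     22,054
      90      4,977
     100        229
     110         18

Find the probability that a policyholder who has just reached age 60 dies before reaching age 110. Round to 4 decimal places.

0.9997

P(die before 110 | alive at 60) = 1 − l_110/l_60 = 1 − 18/53,325 = (53,307)/53,325 = 0.999662.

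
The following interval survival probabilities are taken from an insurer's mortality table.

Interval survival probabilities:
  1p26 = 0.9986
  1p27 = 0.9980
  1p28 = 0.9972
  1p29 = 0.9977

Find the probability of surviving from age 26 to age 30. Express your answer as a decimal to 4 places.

Chaining the interval survival probabilities: 0.9986 × 0.9980 × 0.9972 × 0.9977.
= 0.991527.

0.9915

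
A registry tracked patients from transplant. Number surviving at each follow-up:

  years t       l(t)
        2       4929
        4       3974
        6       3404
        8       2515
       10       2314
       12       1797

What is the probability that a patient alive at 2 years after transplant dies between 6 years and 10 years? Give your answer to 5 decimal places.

This is the probability of reaching 6 but not 10, conditional on being alive at 2: (l(6) − l(10)) / l(2).
= (3404 − 2314) / 4929 = 1090 / 4929 = 0.221140.

0.22114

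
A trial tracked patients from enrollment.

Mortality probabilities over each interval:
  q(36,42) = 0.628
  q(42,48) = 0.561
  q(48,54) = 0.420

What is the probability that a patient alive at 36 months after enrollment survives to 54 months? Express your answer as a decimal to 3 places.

0.095

The overall survival probability is (1 − 0.628) × (1 − 0.561) × (1 − 0.420).
= 0.372 × 0.439 × 0.580 = 0.094719.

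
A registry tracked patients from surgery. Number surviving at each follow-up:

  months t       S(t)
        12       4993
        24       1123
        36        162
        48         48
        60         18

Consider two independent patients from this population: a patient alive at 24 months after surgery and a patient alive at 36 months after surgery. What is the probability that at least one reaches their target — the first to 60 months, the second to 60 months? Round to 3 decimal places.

0.125

p₁ = S(60)/S(24) = 18/1123 = 0.016028; p₂ = S(60)/S(36) = 18/162 = 0.111111.
P(at least one) = 1 − (1−p₁)(1−p₂) = 1 − 0.983972 × 0.888889 = 0.125358.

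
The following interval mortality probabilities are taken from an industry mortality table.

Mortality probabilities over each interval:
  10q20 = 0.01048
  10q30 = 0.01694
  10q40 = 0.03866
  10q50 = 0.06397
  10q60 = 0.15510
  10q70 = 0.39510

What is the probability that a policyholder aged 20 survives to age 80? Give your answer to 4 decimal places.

The overall survival probability is (1 − 0.01048) × (1 − 0.01694) × (1 − 0.03866) × (1 − 0.06397) × (1 − 0.15510) × (1 − 0.39510).
= 0.98952 × 0.98306 × 0.96134 × 0.93603 × 0.84490 × 0.60490 = 0.447363.

0.4474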